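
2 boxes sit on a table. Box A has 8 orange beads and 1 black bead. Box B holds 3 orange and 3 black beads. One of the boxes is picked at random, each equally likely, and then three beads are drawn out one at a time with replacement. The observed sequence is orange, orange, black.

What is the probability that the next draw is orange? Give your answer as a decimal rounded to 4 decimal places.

The likelihood of the observed sequence under each hypothesis: P(data | box A) = (8/9)(8/9)(1/9) = 0.087791; P(data | box B) = (3/6)(3/6)(3/6) = 0.125.
Multiplying each by its prior: 1/2 · 0.087791 = 0.043896, 1/2 · 0.125 = 0.0625; with total 0.1064.
The posterior is then P(box A | data) = 0.41257, P(box B | data) = 0.58743.
The predictive probability is P(orange next | data) = (8/9)(0.41257) + (1/2)(0.58743) = 0.66044.

0.6604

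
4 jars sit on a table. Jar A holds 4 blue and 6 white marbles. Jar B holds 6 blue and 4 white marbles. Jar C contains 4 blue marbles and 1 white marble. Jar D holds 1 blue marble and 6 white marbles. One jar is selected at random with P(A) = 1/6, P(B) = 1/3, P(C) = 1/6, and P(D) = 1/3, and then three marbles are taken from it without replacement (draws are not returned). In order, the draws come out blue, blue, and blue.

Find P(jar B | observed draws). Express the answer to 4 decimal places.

For each hypothesis, P(data | H) works out to: P(data | jar A) = (4/10)(3/9)(2/8) = 1/30; P(data | jar B) = (6/10)(5/9)(4/8) = 1/6; P(data | jar C) = (4/5)(3/4)(2/3) = 2/5; P(data | jar D) = (1/7)(0/6) = 0.
Multiplying each by its prior: 1/6 · 1/30 = 1/180, 1/3 · 1/6 = 1/18, 1/6 · 2/5 = 1/15, 1/3 · 0 = 0; summing to 23/180.
Therefore the posterior P(jar B | data) = (1/18) / (23/180) = 10/23.

0.4348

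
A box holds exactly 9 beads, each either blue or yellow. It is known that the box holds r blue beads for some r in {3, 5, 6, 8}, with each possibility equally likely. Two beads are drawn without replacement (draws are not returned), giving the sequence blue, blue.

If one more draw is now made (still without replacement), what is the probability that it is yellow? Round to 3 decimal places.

Under each hypothesis, the probability of the observed sequence is: P(data | r = 3) = (3/9)(2/8) = 1/12; P(data | r = 5) = (5/9)(4/8) = 5/18; P(data | r = 6) = (6/9)(5/8) = 5/12; P(data | r = 8) = (8/9)(7/8) = 7/9.
The prior-weighted likelihoods are 1/4 · 1/12 = 1/48, 1/4 · 5/18 = 5/72, 1/4 · 5/12 = 5/48, 1/4 · 7/9 = 7/36; summing to 7/18.
Dividing through by the total gives posterior P(r = 3 | data) = 3/56, P(r = 5 | data) = 5/28, P(r = 6 | data) = 15/56, P(r = 8 | data) = 1/2.
The predictive probability is P(yellow next | data) = (6/7)(3/56) + (4/7)(5/28) + (3/7)(15/56) + (1/7)(1/2) = 131/392.

0.334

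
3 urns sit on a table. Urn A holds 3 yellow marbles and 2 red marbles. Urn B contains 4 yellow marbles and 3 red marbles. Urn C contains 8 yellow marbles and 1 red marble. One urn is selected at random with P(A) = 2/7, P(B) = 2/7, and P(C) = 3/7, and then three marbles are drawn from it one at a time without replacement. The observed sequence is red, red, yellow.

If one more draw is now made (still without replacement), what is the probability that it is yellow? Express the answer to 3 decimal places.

The likelihood of the observed sequence under each hypothesis: P(data | urn A) = (2/5)(1/4)(3/3) = 1/10; P(data | urn B) = (3/7)(2/6)(4/5) = 4/35; P(data | urn C) = (1/9)(0/8) = 0.
The prior-weighted likelihoods are 2/7 · 1/10 = 1/35, 2/7 · 4/35 = 8/245, 3/7 · 0 = 0; these sum to 3/49.
The posterior is then P(urn A | data) = 7/15, P(urn B | data) = 8/15, P(urn C | data) = 0.
The predictive probability is P(yellow next | data) = (1)(7/15) + (3/4)(8/15) = 13/15.

0.867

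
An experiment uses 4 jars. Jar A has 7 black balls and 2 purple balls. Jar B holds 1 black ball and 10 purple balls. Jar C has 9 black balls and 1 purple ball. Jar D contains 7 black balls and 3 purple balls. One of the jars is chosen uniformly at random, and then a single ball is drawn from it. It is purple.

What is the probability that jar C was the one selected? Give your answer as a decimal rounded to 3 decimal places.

0.065

Under each hypothesis, the probability of this draw is: P(data | jar A) = (2/9) = 2/9; P(data | jar B) = (10/11) = 10/11; P(data | jar C) = (1/10) = 1/10; P(data | jar D) = (3/10) = 3/10.
Multiplying each by its prior: 1/4 · 2/9 = 1/18, 1/4 · 10/11 = 5/22, 1/4 · 1/10 = 1/40, 1/4 · 3/10 = 3/40; with total 379/990.
Therefore the posterior P(jar C | data) = (1/40) / (379/990) = 99/1516.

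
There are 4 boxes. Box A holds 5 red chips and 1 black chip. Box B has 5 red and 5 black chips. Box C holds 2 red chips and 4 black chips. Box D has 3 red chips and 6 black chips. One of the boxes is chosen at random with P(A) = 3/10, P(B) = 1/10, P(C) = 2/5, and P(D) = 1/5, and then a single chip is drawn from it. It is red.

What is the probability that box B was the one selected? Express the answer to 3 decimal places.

For each hypothesis, P(data | H) works out to: P(data | box A) = (5/6) = 5/6; P(data | box B) = (5/10) = 1/2; P(data | box C) = (2/6) = 1/3; P(data | box D) = (3/9) = 1/3.
Multiplying each by its prior: 3/10 · 5/6 = 1/4, 1/10 · 1/2 = 1/20, 2/5 · 1/3 = 2/15, 1/5 · 1/3 = 1/15; with total 1/2.
Therefore the posterior P(box B | data) = (1/20) / (1/2) = 1/10.

0.100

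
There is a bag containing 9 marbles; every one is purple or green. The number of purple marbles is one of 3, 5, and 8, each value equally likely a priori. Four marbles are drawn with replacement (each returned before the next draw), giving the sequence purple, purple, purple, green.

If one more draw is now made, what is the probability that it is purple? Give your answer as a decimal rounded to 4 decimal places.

For each hypothesis, P(data | H) works out to: P(data | r = 3) = (3/9)(3/9)(3/9)(6/9) = 0.024691; P(data | r = 5) = (5/9)(5/9)(5/9)(4/9) = 0.076208; P(data | r = 8) = (8/9)(8/9)(8/9)(1/9) = 0.078037.
The prior-weighted likelihoods are 1/3 · 0.024691 = 0.0082305, 1/3 · 0.076208 = 0.025403, 1/3 · 0.078037 = 0.026012; these sum to 0.059645.
Dividing through by the total gives posterior P(r = 3 | data) = 0.13799, P(r = 5 | data) = 0.42589, P(r = 8 | data) = 0.43612.
The predictive probability is P(purple next | data) = (1/3)(0.13799) + (5/9)(0.42589) + (8/9)(0.43612) = 0.67026.

0.6703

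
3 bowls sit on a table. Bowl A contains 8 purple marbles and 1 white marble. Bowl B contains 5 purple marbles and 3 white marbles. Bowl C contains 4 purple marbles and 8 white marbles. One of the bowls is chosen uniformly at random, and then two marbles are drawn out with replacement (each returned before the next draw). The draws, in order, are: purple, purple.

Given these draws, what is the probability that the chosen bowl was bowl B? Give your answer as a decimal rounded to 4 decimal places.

Compute the likelihood of the observed sequence for each case: P(data | bowl A) = (8/9)(8/9) = 0.79012; P(data | bowl B) = (5/8)(5/8) = 0.39062; P(data | bowl C) = (4/12)(4/12) = 0.11111.
Multiplying each by its prior: 1/3 · 0.79012 = 0.26337, 1/3 · 0.39062 = 0.13021, 1/3 · 0.11111 = 0.037037; summing to 0.43062.
Hence P(bowl B | data) = (0.13021) / (0.43062) = 0.30237.

0.3024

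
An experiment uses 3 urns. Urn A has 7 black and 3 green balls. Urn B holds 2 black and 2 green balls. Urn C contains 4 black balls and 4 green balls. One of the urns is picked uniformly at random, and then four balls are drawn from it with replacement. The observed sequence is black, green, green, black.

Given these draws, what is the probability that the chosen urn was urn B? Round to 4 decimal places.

For each hypothesis, P(data | H) works out to: P(data | urn A) = (7/10)(3/10)(3/10)(7/10) = 0.0441; P(data | urn B) = (2/4)(2/4)(2/4)(2/4) = 0.0625; P(data | urn C) = (4/8)(4/8)(4/8)(4/8) = 0.0625.
Weighting by the prior gives 1/3 · 0.0441 = 0.0147, 1/3 · 0.0625 = 0.020833, 1/3 · 0.0625 = 0.020833; with total 0.056367.
Hence P(urn B | data) = (0.020833) / (0.056367) = 0.3696.

0.3696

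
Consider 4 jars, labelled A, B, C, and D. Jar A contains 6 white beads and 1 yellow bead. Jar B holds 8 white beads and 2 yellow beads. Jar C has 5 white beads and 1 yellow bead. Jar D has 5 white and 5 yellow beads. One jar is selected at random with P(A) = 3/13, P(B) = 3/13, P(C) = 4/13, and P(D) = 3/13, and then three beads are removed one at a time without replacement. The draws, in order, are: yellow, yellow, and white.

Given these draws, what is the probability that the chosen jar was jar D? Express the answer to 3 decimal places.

The likelihood of the observed sequence under each hypothesis: P(data | jar A) = (1/7)(0/6) = 0; P(data | jar B) = (2/10)(1/9)(8/8) = 1/45; P(data | jar C) = (1/6)(0/5) = 0; P(data | jar D) = (5/10)(4/9)(5/8) = 5/36.
The prior-weighted likelihoods are 3/13 · 0 = 0, 3/13 · 1/45 = 1/195, 4/13 · 0 = 0, 3/13 · 5/36 = 5/156; these sum to 29/780.
So P(jar D | data) = (5/156) / (29/780) = 25/29.

0.862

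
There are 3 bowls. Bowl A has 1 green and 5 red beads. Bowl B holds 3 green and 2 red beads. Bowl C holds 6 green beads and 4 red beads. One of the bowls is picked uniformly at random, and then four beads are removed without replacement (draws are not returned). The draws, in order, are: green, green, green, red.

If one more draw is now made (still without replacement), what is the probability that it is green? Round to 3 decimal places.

The likelihood of the observed sequence under each hypothesis: P(data | bowl A) = (1/6)(0/5) = 0; P(data | bowl B) = (3/5)(2/4)(1/3)(2/2) = 1/10; P(data | bowl C) = (6/10)(5/9)(4/8)(4/7) = 2/21.
The prior-weighted likelihoods are 1/3 · 0 = 0, 1/3 · 1/10 = 1/30, 1/3 · 2/21 = 2/63; with total 41/630.
Dividing through by the total gives posterior P(bowl A | data) = 0, P(bowl B | data) = 21/41, P(bowl C | data) = 20/41.
So P(green next | data) = Σ P(green next | H) P(H | data) = (0)(21/41) + (1/2)(20/41) = 10/41.

0.244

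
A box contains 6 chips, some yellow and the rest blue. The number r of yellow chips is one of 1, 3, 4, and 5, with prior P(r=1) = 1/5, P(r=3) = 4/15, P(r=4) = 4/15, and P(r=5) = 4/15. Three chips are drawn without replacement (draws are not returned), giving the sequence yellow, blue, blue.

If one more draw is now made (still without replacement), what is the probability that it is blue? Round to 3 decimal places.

0.512

Under each hypothesis, the probability of the observed sequence is: P(data | r = 1) = (1/6)(5/5)(4/4) = 1/6; P(data | r = 3) = (3/6)(3/5)(2/4) = 3/20; P(data | r = 4) = (4/6)(2/5)(1/4) = 1/15; P(data | r = 5) = (5/6)(1/5)(0/4) = 0.
Multiplying each by its prior: 1/5 · 1/6 = 1/30, 4/15 · 3/20 = 1/25, 4/15 · 1/15 = 4/225, 4/15 · 0 = 0; with total 41/450.
Dividing through by the total gives posterior P(r = 1 | data) = 15/41, P(r = 3 | data) = 18/41, P(r = 4 | data) = 8/41, P(r = 5 | data) = 0.
Averaging over the posterior, P(blue next | data) = (1)(15/41) + (1/3)(18/41) + (0)(8/41) = 21/41.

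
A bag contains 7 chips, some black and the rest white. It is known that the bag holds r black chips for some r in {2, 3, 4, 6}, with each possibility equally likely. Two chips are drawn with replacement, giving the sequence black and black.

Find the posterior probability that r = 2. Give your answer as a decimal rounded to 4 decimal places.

Under each hypothesis, the probability of the observed sequence is: P(data | r = 2) = (2/7)(2/7) = 4/49; P(data | r = 3) = (3/7)(3/7) = 9/49; P(data | r = 4) = (4/7)(4/7) = 16/49; P(data | r = 6) = (6/7)(6/7) = 36/49.
Multiplying each by its prior: 1/4 · 4/49 = 1/49, 1/4 · 9/49 = 9/196, 1/4 · 16/49 = 4/49, 1/4 · 36/49 = 9/49; these sum to 65/196.
By Bayes' rule, P(r = 2 | data) = (1/49) / (65/196) = 4/65.

0.0615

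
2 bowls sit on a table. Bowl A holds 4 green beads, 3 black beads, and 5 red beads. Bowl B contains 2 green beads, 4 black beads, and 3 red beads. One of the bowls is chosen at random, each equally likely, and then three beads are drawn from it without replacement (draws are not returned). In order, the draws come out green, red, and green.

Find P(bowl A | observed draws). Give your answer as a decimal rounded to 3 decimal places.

The likelihood of the observed sequence under each hypothesis: P(data | bowl A) = (4/12)(5/11)(3/10) = 0.045455; P(data | bowl B) = (2/9)(3/8)(1/7) = 0.011905.
The prior-weighted likelihoods are 1/2 · 0.045455 = 0.022727, 1/2 · 0.011905 = 0.0059524; these sum to 0.02868.
Hence P(bowl A | data) = (0.022727) / (0.02868) = 0.79245.

0.792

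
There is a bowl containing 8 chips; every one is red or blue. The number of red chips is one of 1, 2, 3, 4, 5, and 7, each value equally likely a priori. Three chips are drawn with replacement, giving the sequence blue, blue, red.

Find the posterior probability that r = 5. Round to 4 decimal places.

0.1442

Compute the likelihood of the observed sequence for each case: P(data | r = 1) = (7/8)(7/8)(1/8) = 0.095703; P(data | r = 2) = (6/8)(6/8)(2/8) = 0.14062; P(data | r = 3) = (5/8)(5/8)(3/8) = 0.14648; P(data | r = 4) = (4/8)(4/8)(4/8) = 0.125; P(data | r = 5) = (3/8)(3/8)(5/8) = 0.087891; P(data | r = 7) = (1/8)(1/8)(7/8) = 0.013672.
The prior-weighted likelihoods are 1/6 · 0.095703 = 0.015951, 1/6 · 0.14062 = 0.023438, 1/6 · 0.14648 = 0.024414, 1/6 · 0.125 = 0.020833, 1/6 · 0.087891 = 0.014648, 1/6 · 0.013672 = 0.0022786; with total 0.10156.
Therefore the posterior P(r = 5 | data) = (0.014648) / (0.10156) = 0.14423.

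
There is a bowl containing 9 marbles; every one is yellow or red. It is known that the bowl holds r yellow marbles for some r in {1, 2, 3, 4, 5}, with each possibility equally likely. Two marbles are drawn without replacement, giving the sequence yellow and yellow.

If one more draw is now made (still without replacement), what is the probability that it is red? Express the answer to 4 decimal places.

0.6786

Under each hypothesis, the probability of the observed sequence is: P(data | r = 1) = (1/9)(0/8) = 0; P(data | r = 2) = (2/9)(1/8) = 1/36; P(data | r = 3) = (3/9)(2/8) = 1/12; P(data | r = 4) = (4/9)(3/8) = 1/6; P(data | r = 5) = (5/9)(4/8) = 5/18.
The prior-weighted likelihoods are 1/5 · 0 = 0, 1/5 · 1/36 = 1/180, 1/5 · 1/12 = 1/60, 1/5 · 1/6 = 1/30, 1/5 · 5/18 = 1/18; these sum to 1/9.
Normalising, the posterior is P(r = 1 | data) = 0, P(r = 2 | data) = 1/20, P(r = 3 | data) = 3/20, P(r = 4 | data) = 3/10, P(r = 5 | data) = 1/2.
Averaging over the posterior, P(red next | data) = (1)(1/20) + (6/7)(3/20) + (5/7)(3/10) + (4/7)(1/2) = 19/28.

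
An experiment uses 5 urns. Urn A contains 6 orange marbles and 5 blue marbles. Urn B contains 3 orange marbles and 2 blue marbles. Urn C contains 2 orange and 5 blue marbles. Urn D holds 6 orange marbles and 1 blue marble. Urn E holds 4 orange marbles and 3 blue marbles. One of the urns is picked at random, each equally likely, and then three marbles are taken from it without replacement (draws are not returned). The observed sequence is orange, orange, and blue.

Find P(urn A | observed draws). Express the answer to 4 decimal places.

The likelihood of the observed sequence under each hypothesis: P(data | urn A) = (6/11)(5/10)(5/9) = 0.15152; P(data | urn B) = (3/5)(2/4)(2/3) = 0.2; P(data | urn C) = (2/7)(1/6)(5/5) = 0.047619; P(data | urn D) = (6/7)(5/6)(1/5) = 0.14286; P(data | urn E) = (4/7)(3/6)(3/5) = 0.17143.
Multiplying each by its prior: 1/5 · 0.15152 = 0.030303, 1/5 · 0.2 = 0.04, 1/5 · 0.047619 = 0.0095238, 1/5 · 0.14286 = 0.028571, 1/5 · 0.17143 = 0.034286; summing to 0.14268.
Therefore the posterior P(urn A | data) = (0.030303) / (0.14268) = 0.21238.

0.2124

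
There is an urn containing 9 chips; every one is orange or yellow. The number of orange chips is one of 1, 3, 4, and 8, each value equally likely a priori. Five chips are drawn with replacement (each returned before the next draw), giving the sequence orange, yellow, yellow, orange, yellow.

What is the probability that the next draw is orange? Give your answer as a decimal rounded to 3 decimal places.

Compute the likelihood of the observed sequence for each case: P(data | r = 1) = (1/9)(8/9)(8/9)(1/9)(8/9) = 0.0086708; P(data | r = 3) = (3/9)(6/9)(6/9)(3/9)(6/9) = 0.032922; P(data | r = 4) = (4/9)(5/9)(5/9)(4/9)(5/9) = 0.03387; P(data | r = 8) = (8/9)(1/9)(1/9)(8/9)(1/9) = 0.0010838.
Weighting by the prior gives 1/4 · 0.0086708 = 0.0021677, 1/4 · 0.032922 = 0.0082305, 1/4 · 0.03387 = 0.0084675, 1/4 · 0.0010838 = 0.00027096; these sum to 0.019137.
The posterior is then P(r = 1 | data) = 0.11327, P(r = 3 | data) = 0.43009, P(r = 4 | data) = 0.44248, P(r = 8 | data) = 0.014159.
Averaging over the posterior, P(orange next | data) = (1/9)(0.11327) + (1/3)(0.43009) + (4/9)(0.44248) + (8/9)(0.014159) = 0.36519.

0.365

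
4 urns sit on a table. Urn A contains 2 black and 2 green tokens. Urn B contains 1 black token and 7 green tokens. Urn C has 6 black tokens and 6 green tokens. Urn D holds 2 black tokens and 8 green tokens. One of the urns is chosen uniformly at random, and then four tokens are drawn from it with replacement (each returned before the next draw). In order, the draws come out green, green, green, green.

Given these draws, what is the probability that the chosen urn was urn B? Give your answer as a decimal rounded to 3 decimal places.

0.523

For each hypothesis, P(data | H) works out to: P(data | urn A) = (2/4)(2/4)(2/4)(2/4) = 0.0625; P(data | urn B) = (7/8)(7/8)(7/8)(7/8) = 0.58618; P(data | urn C) = (6/12)(6/12)(6/12)(6/12) = 0.0625; P(data | urn D) = (8/10)(8/10)(8/10)(8/10) = 0.4096.
Multiplying each by its prior: 1/4 · 0.0625 = 0.015625, 1/4 · 0.58618 = 0.14655, 1/4 · 0.0625 = 0.015625, 1/4 · 0.4096 = 0.1024; with total 0.2802.
So P(urn B | data) = (0.14655) / (0.2802) = 0.52301.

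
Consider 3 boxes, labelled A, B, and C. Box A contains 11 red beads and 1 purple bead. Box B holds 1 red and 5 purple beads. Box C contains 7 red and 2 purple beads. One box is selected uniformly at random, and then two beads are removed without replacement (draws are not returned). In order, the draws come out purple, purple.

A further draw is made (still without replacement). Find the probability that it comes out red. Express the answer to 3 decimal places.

The likelihood of the observed sequence under each hypothesis: P(data | box A) = (1/12)(0/11) = 0; P(data | box B) = (5/6)(4/5) = 2/3; P(data | box C) = (2/9)(1/8) = 1/36.
Weighting by the prior gives 1/3 · 0 = 0, 1/3 · 2/3 = 2/9, 1/3 · 1/36 = 1/108; summing to 25/108.
Dividing through by the total gives posterior P(box A | data) = 0, P(box B | data) = 24/25, P(box C | data) = 1/25.
The predictive probability is P(red next | data) = (1/4)(24/25) + (1)(1/25) = 7/25.

0.280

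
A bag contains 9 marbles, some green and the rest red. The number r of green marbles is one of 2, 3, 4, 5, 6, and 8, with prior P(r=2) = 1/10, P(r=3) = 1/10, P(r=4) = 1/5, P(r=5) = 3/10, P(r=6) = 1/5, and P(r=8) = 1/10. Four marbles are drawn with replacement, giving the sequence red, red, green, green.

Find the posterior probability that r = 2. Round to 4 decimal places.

Under each hypothesis, the probability of the observed sequence is: P(data | r = 2) = (7/9)(7/9)(2/9)(2/9) = 0.029873; P(data | r = 3) = (6/9)(6/9)(3/9)(3/9) = 0.049383; P(data | r = 4) = (5/9)(5/9)(4/9)(4/9) = 0.060966; P(data | r = 5) = (4/9)(4/9)(5/9)(5/9) = 0.060966; P(data | r = 6) = (3/9)(3/9)(6/9)(6/9) = 0.049383; P(data | r = 8) = (1/9)(1/9)(8/9)(8/9) = 0.0097546.
Weighting by the prior gives 1/10 · 0.029873 = 0.0029873, 1/10 · 0.049383 = 0.0049383, 1/5 · 0.060966 = 0.012193, 3/10 · 0.060966 = 0.01829, 1/5 · 0.049383 = 0.0098765, 1/10 · 0.0097546 = 0.00097546; these sum to 0.049261.
By Bayes' rule, P(r = 2 | data) = (0.0029873) / (0.049261) = 0.060644.

0.0606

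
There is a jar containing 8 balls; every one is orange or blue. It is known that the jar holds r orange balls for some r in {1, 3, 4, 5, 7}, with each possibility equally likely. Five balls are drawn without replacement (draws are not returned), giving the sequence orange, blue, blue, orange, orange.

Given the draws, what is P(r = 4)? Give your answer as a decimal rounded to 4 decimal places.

0.3750

Under each hypothesis, the probability of the observed sequence is: P(data | r = 1) = (1/8)(7/7)(6/6)(0/5) = 0; P(data | r = 3) = (3/8)(5/7)(4/6)(2/5)(1/4) = 1/56; P(data | r = 4) = (4/8)(4/7)(3/6)(3/5)(2/4) = 3/70; P(data | r = 5) = (5/8)(3/7)(2/6)(4/5)(3/4) = 3/56; P(data | r = 7) = (7/8)(1/7)(0/6) = 0.
Weighting by the prior gives 1/5 · 0 = 0, 1/5 · 1/56 = 1/280, 1/5 · 3/70 = 3/350, 1/5 · 3/56 = 3/280, 1/5 · 0 = 0; these sum to 4/175.
Therefore the posterior P(r = 4 | data) = (3/350) / (4/175) = 3/8.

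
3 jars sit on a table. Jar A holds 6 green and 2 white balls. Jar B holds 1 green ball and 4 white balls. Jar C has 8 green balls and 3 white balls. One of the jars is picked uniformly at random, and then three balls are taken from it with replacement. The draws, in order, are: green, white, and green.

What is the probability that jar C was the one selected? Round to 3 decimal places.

0.455

For each hypothesis, P(data | H) works out to: P(data | jar A) = (6/8)(2/8)(6/8) = 0.14062; P(data | jar B) = (1/5)(4/5)(1/5) = 0.032; P(data | jar C) = (8/11)(3/11)(8/11) = 0.14425.
Multiplying each by its prior: 1/3 · 0.14062 = 0.046875, 1/3 · 0.032 = 0.010667, 1/3 · 0.14425 = 0.048084; with total 0.10563.
Hence P(jar C | data) = (0.048084) / (0.10563) = 0.45523.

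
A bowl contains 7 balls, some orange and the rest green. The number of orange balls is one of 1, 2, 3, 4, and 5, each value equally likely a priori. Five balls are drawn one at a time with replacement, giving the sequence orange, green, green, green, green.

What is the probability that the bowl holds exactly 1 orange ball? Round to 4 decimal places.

For each hypothesis, P(data | H) works out to: P(data | r = 1) = (1/7)(6/7)(6/7)(6/7)(6/7) = 0.077111; P(data | r = 2) = (2/7)(5/7)(5/7)(5/7)(5/7) = 0.074374; P(data | r = 3) = (3/7)(4/7)(4/7)(4/7)(4/7) = 0.045695; P(data | r = 4) = (4/7)(3/7)(3/7)(3/7)(3/7) = 0.019278; P(data | r = 5) = (5/7)(2/7)(2/7)(2/7)(2/7) = 0.0047599.
Multiplying each by its prior: 1/5 · 0.077111 = 0.015422, 1/5 · 0.074374 = 0.014875, 1/5 · 0.045695 = 0.009139, 1/5 · 0.019278 = 0.0038555, 1/5 · 0.0047599 = 0.00095198; these sum to 0.044243.
So P(r = 1 | data) = (0.015422) / (0.044243) = 0.34857.

0.3486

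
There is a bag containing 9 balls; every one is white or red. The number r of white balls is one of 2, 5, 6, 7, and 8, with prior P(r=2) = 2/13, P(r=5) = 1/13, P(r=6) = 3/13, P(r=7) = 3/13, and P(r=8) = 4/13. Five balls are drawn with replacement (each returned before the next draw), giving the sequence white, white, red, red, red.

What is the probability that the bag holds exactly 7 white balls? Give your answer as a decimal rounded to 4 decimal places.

0.1353

Under each hypothesis, the probability of the observed sequence is: P(data | r = 2) = (2/9)(2/9)(7/9)(7/9)(7/9) = 0.023235; P(data | r = 5) = (5/9)(5/9)(4/9)(4/9)(4/9) = 0.027096; P(data | r = 6) = (6/9)(6/9)(3/9)(3/9)(3/9) = 0.016461; P(data | r = 7) = (7/9)(7/9)(2/9)(2/9)(2/9) = 0.0066386; P(data | r = 8) = (8/9)(8/9)(1/9)(1/9)(1/9) = 0.0010838.
The prior-weighted likelihoods are 2/13 · 0.023235 = 0.0035746, 1/13 · 0.027096 = 0.0020843, 3/13 · 0.016461 = 0.0037987, 3/13 · 0.0066386 = 0.001532, 4/13 · 0.0010838 = 0.00033349; with total 0.011323.
So P(r = 7 | data) = (0.001532) / (0.011323) = 0.1353.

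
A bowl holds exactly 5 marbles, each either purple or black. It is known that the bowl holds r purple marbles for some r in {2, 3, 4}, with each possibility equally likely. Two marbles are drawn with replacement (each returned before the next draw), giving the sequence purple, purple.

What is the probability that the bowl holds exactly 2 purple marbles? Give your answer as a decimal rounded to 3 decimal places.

Under each hypothesis, the probability of the observed sequence is: P(data | r = 2) = (2/5)(2/5) = 4/25; P(data | r = 3) = (3/5)(3/5) = 9/25; P(data | r = 4) = (4/5)(4/5) = 16/25.
Weighting by the prior gives 1/3 · 4/25 = 4/75, 1/3 · 9/25 = 3/25, 1/3 · 16/25 = 16/75; summing to 29/75.
So P(r = 2 | data) = (4/75) / (29/75) = 4/29.

0.138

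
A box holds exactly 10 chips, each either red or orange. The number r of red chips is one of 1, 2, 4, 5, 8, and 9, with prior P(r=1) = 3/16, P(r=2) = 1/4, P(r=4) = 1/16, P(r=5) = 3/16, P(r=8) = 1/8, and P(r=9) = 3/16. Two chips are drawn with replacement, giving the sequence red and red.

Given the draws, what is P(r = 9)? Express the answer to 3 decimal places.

0.505

Under each hypothesis, the probability of the observed sequence is: P(data | r = 1) = (1/10)(1/10) = 0.01; P(data | r = 2) = (2/10)(2/10) = 0.04; P(data | r = 4) = (4/10)(4/10) = 0.16; P(data | r = 5) = (5/10)(5/10) = 0.25; P(data | r = 8) = (8/10)(8/10) = 0.64; P(data | r = 9) = (9/10)(9/10) = 0.81.
The prior-weighted likelihoods are 3/16 · 0.01 = 0.001875, 1/4 · 0.04 = 0.01, 1/16 · 0.16 = 0.01, 3/16 · 0.25 = 0.046875, 1/8 · 0.64 = 0.08, 3/16 · 0.81 = 0.15188; summing to 0.30062.
Therefore the posterior P(r = 9 | data) = (0.15188) / (0.30062) = 0.5052.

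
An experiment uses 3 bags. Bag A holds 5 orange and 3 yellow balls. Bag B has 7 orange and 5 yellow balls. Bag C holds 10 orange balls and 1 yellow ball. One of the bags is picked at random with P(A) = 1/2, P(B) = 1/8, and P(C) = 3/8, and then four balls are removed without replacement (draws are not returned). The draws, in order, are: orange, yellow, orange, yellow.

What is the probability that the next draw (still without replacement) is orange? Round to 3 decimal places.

Under each hypothesis, the probability of the observed sequence is: P(data | bag A) = (5/8)(3/7)(4/6)(2/5) = 0.071429; P(data | bag B) = (7/12)(5/11)(6/10)(4/9) = 0.070707; P(data | bag C) = (10/11)(1/10)(9/9)(0/8) = 0.
The prior-weighted likelihoods are 1/2 · 0.071429 = 0.035714, 1/8 · 0.070707 = 0.0088384, 3/8 · 0 = 0; summing to 0.044553.
Normalising, the posterior is P(bag A | data) = 0.80162, P(bag B | data) = 0.19838, P(bag C | data) = 0.
So P(orange next | data) = Σ P(orange next | H) P(H | data) = (3/4)(0.80162) + (5/8)(0.19838) = 0.7252.

0.725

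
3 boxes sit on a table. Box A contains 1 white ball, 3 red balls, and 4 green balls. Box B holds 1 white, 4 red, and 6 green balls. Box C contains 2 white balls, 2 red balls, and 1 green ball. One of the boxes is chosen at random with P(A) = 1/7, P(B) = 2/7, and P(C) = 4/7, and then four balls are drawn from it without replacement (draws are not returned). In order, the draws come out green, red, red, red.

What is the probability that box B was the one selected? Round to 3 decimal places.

0.718

Compute the likelihood of the observed sequence for each case: P(data | box A) = (4/8)(3/7)(2/6)(1/5) = 0.014286; P(data | box B) = (6/11)(4/10)(3/9)(2/8) = 0.018182; P(data | box C) = (1/5)(2/4)(1/3)(0/2) = 0.
Multiplying each by its prior: 1/7 · 0.014286 = 0.0020408, 2/7 · 0.018182 = 0.0051948, 4/7 · 0 = 0; with total 0.0072356.
Therefore the posterior P(box B | data) = (0.0051948) / (0.0072356) = 0.71795.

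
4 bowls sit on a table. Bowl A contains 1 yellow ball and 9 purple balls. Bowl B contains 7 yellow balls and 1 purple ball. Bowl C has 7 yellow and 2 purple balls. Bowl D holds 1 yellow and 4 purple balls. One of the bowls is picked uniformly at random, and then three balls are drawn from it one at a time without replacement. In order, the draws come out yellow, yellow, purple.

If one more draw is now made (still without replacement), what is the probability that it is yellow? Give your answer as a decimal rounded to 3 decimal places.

0.905

For each hypothesis, P(data | H) works out to: P(data | bowl A) = (1/10)(0/9) = 0; P(data | bowl B) = (7/8)(6/7)(1/6) = 1/8; P(data | bowl C) = (7/9)(6/8)(2/7) = 1/6; P(data | bowl D) = (1/5)(0/4) = 0.
The prior-weighted likelihoods are 1/4 · 0 = 0, 1/4 · 1/8 = 1/32, 1/4 · 1/6 = 1/24, 1/4 · 0 = 0; with total 7/96.
Normalising, the posterior is P(bowl A | data) = 0, P(bowl B | data) = 3/7, P(bowl C | data) = 4/7, P(bowl D | data) = 0.
So P(yellow next | data) = Σ P(yellow next | H) P(H | data) = (1)(3/7) + (5/6)(4/7) = 19/21.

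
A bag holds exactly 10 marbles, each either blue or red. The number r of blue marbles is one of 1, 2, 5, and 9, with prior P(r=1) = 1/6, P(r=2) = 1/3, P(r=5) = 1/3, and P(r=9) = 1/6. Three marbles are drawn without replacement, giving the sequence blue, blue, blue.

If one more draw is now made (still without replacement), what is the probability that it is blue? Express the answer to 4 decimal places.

The likelihood of the observed sequence under each hypothesis: P(data | r = 1) = (1/10)(0/9) = 0; P(data | r = 2) = (2/10)(1/9)(0/8) = 0; P(data | r = 5) = (5/10)(4/9)(3/8) = 1/12; P(data | r = 9) = (9/10)(8/9)(7/8) = 7/10.
Multiplying each by its prior: 1/6 · 0 = 0, 1/3 · 0 = 0, 1/3 · 1/12 = 1/36, 1/6 · 7/10 = 7/60; these sum to 13/90.
Dividing through by the total gives posterior P(r = 1 | data) = 0, P(r = 2 | data) = 0, P(r = 5 | data) = 5/26, P(r = 9 | data) = 21/26.
So P(blue next | data) = Σ P(blue next | H) P(H | data) = (2/7)(5/26) + (6/7)(21/26) = 68/91.

0.7473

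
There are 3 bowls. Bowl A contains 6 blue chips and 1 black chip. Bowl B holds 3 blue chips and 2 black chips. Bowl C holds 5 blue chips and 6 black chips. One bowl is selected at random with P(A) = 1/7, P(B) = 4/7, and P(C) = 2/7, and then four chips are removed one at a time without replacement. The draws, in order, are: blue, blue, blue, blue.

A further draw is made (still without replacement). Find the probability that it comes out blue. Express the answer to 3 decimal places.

The likelihood of the observed sequence under each hypothesis: P(data | bowl A) = (6/7)(5/6)(4/5)(3/4) = 0.42857; P(data | bowl B) = (3/5)(2/4)(1/3)(0/2) = 0; P(data | bowl C) = (5/11)(4/10)(3/9)(2/8) = 0.015152.
Weighting by the prior gives 1/7 · 0.42857 = 0.061224, 4/7 · 0 = 0, 2/7 · 0.015152 = 0.004329; these sum to 0.065553.
The posterior is then P(bowl A | data) = 0.93396, P(bowl B | data) = 0, P(bowl C | data) = 0.066038.
The predictive probability is P(blue next | data) = (2/3)(0.93396) + (1/7)(0.066038) = 0.63208.

0.632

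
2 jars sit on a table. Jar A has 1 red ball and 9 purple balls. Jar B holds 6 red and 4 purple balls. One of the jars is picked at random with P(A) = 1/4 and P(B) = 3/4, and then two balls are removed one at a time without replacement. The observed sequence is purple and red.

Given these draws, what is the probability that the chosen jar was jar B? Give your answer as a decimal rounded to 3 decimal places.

For each hypothesis, P(data | H) works out to: P(data | jar A) = (9/10)(1/9) = 1/10; P(data | jar B) = (4/10)(6/9) = 4/15.
The prior-weighted likelihoods are 1/4 · 1/10 = 1/40, 3/4 · 4/15 = 1/5; with total 9/40.
By Bayes' rule, P(jar B | data) = (1/5) / (9/40) = 8/9.

0.889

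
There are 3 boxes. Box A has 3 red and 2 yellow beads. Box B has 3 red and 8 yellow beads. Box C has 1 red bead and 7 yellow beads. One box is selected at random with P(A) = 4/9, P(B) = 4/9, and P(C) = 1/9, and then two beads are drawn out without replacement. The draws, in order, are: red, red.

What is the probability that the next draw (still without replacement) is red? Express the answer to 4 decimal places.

0.2991

The likelihood of the observed sequence under each hypothesis: P(data | box A) = (3/5)(2/4) = 3/10; P(data | box B) = (3/11)(2/10) = 3/55; P(data | box C) = (1/8)(0/7) = 0.
Multiplying each by its prior: 4/9 · 3/10 = 2/15, 4/9 · 3/55 = 4/165, 1/9 · 0 = 0; these sum to 26/165.
The posterior is then P(box A | data) = 11/13, P(box B | data) = 2/13, P(box C | data) = 0.
The predictive probability is P(red next | data) = (1/3)(11/13) + (1/9)(2/13) = 35/117.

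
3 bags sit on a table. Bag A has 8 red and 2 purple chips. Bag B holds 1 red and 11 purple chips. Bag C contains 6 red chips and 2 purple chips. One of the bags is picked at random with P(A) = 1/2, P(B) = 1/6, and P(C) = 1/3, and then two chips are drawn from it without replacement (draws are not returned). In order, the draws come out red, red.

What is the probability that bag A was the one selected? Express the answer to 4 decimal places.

Compute the likelihood of the observed sequence for each case: P(data | bag A) = (8/10)(7/9) = 0.62222; P(data | bag B) = (1/12)(0/11) = 0; P(data | bag C) = (6/8)(5/7) = 0.53571.
Weighting by the prior gives 1/2 · 0.62222 = 0.31111, 1/6 · 0 = 0, 1/3 · 0.53571 = 0.17857; with total 0.48968.
By Bayes' rule, P(bag A | data) = (0.31111) / (0.48968) = 0.63533.

0.6353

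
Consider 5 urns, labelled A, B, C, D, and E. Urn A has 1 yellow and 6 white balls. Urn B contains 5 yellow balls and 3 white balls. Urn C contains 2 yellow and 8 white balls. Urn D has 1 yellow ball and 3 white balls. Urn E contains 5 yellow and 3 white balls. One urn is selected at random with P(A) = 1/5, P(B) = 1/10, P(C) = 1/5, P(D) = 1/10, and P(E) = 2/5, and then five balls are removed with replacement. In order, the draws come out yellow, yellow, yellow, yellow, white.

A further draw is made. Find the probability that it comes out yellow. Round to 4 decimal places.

0.6163

Under each hypothesis, the probability of the observed sequence is: P(data | urn A) = (1/7)(1/7)(1/7)(1/7)(6/7) = 0.00035699; P(data | urn B) = (5/8)(5/8)(5/8)(5/8)(3/8) = 0.05722; P(data | urn C) = (2/10)(2/10)(2/10)(2/10)(8/10) = 0.00128; P(data | urn D) = (1/4)(1/4)(1/4)(1/4)(3/4) = 0.0029297; P(data | urn E) = (5/8)(5/8)(5/8)(5/8)(3/8) = 0.05722.
Multiplying each by its prior: 1/5 · 0.00035699 = 7.1399e-05, 1/10 · 0.05722 = 0.005722, 1/5 · 0.00128 = 0.000256, 1/10 · 0.0029297 = 0.00029297, 2/5 · 0.05722 = 0.022888; summing to 0.029231.
The posterior is then P(urn A | data) = 0.0024426, P(urn B | data) = 0.19576, P(urn C | data) = 0.0087579, P(urn D | data) = 0.010023, P(urn E | data) = 0.78302.
Averaging over the posterior, P(yellow next | data) = (1/7)(0.0024426) + (5/8)(0.19576) + (1/5)(0.0087579) + (1/4)(0.010023) + (5/8)(0.78302) = 0.61634.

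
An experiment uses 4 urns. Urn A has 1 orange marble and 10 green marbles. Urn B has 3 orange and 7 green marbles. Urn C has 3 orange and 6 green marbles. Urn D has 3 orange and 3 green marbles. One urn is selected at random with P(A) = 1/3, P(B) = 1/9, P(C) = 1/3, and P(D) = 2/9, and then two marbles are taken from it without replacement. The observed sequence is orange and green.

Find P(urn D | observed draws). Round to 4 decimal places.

For each hypothesis, P(data | H) works out to: P(data | urn A) = (1/11)(10/10) = 0.090909; P(data | urn B) = (3/10)(7/9) = 0.23333; P(data | urn C) = (3/9)(6/8) = 0.25; P(data | urn D) = (3/6)(3/5) = 0.3.
The prior-weighted likelihoods are 1/3 · 0.090909 = 0.030303, 1/9 · 0.23333 = 0.025926, 1/3 · 0.25 = 0.083333, 2/9 · 0.3 = 0.066667; these sum to 0.20623.
By Bayes' rule, P(urn D | data) = (0.066667) / (0.20623) = 0.32327.

0.3233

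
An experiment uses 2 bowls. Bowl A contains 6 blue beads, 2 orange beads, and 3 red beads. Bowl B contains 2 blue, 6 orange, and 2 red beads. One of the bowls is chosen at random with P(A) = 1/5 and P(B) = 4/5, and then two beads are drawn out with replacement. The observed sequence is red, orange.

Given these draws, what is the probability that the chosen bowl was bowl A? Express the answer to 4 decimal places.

The likelihood of the observed sequence under each hypothesis: P(data | bowl A) = (3/11)(2/11) = 0.049587; P(data | bowl B) = (2/10)(6/10) = 0.12.
The prior-weighted likelihoods are 1/5 · 0.049587 = 0.0099174, 4/5 · 0.12 = 0.096; these sum to 0.10592.
Therefore the posterior P(bowl A | data) = (0.0099174) / (0.10592) = 0.093633.

0.0936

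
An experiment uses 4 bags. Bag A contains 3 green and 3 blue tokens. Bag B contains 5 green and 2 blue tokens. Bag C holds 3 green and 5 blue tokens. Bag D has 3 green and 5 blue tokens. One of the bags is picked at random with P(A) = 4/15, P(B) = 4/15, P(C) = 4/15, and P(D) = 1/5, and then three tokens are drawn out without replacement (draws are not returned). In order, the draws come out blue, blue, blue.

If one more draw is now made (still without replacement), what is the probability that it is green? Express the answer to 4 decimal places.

Compute the likelihood of the observed sequence for each case: P(data | bag A) = (3/6)(2/5)(1/4) = 1/20; P(data | bag B) = (2/7)(1/6)(0/5) = 0; P(data | bag C) = (5/8)(4/7)(3/6) = 5/28; P(data | bag D) = (5/8)(4/7)(3/6) = 5/28.
Weighting by the prior gives 4/15 · 1/20 = 1/75, 4/15 · 0 = 0, 4/15 · 5/28 = 1/21, 1/5 · 5/28 = 1/28; summing to 29/300.
The posterior is then P(bag A | data) = 4/29, P(bag B | data) = 0, P(bag C | data) = 100/203, P(bag D | data) = 75/203.
Averaging over the posterior, P(green next | data) = (1)(4/29) + (3/5)(100/203) + (3/5)(75/203) = 19/29.

0.6552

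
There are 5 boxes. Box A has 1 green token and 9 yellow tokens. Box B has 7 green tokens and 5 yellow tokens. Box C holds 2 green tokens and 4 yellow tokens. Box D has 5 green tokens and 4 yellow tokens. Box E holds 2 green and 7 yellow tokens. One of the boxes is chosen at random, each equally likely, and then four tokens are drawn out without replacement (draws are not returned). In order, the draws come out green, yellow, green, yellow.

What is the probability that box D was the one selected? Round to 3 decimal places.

0.325

Under each hypothesis, the probability of the observed sequence is: P(data | box A) = (1/10)(9/9)(0/8) = 0; P(data | box B) = (7/12)(5/11)(6/10)(4/9) = 0.070707; P(data | box C) = (2/6)(4/5)(1/4)(3/3) = 0.066667; P(data | box D) = (5/9)(4/8)(4/7)(3/6) = 0.079365; P(data | box E) = (2/9)(7/8)(1/7)(6/6) = 0.027778.
Weighting by the prior gives 1/5 · 0 = 0, 1/5 · 0.070707 = 0.014141, 1/5 · 0.066667 = 0.013333, 1/5 · 0.079365 = 0.015873, 1/5 · 0.027778 = 0.0055556; with total 0.048903.
Therefore the posterior P(box D | data) = (0.015873) / (0.048903) = 0.32458.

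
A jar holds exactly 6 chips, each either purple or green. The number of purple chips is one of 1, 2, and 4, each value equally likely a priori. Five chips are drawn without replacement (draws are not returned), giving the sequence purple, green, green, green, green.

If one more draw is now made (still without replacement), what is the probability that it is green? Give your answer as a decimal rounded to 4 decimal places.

Compute the likelihood of the observed sequence for each case: P(data | r = 1) = (1/6)(5/5)(4/4)(3/3)(2/2) = 1/6; P(data | r = 2) = (2/6)(4/5)(3/4)(2/3)(1/2) = 1/15; P(data | r = 4) = (4/6)(2/5)(1/4)(0/3) = 0.
Weighting by the prior gives 1/3 · 1/6 = 1/18, 1/3 · 1/15 = 1/45, 1/3 · 0 = 0; these sum to 7/90.
Dividing through by the total gives posterior P(r = 1 | data) = 5/7, P(r = 2 | data) = 2/7, P(r = 4 | data) = 0.
The predictive probability is P(green next | data) = (1)(5/7) + (0)(2/7) = 5/7.

0.7143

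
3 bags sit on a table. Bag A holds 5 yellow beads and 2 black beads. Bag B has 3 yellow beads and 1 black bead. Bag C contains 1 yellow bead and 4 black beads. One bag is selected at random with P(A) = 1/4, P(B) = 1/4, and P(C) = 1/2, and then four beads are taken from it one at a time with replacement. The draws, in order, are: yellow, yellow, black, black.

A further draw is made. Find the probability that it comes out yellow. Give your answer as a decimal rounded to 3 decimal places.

0.518

The likelihood of the observed sequence under each hypothesis: P(data | bag A) = (5/7)(5/7)(2/7)(2/7) = 0.041649; P(data | bag B) = (3/4)(3/4)(1/4)(1/4) = 0.035156; P(data | bag C) = (1/5)(1/5)(4/5)(4/5) = 0.0256.
The prior-weighted likelihoods are 1/4 · 0.041649 = 0.010412, 1/4 · 0.035156 = 0.0087891, 1/2 · 0.0256 = 0.0128; with total 0.032001.
The posterior is then P(bag A | data) = 0.32537, P(bag B | data) = 0.27465, P(bag C | data) = 0.39998.
The predictive probability is P(yellow next | data) = (5/7)(0.32537) + (3/4)(0.27465) + (1/5)(0.39998) = 0.51839.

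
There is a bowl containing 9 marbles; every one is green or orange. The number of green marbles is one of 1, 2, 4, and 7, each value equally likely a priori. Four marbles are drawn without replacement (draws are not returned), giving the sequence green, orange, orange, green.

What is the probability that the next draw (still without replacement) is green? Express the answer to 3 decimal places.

0.441

Under each hypothesis, the probability of the observed sequence is: P(data | r = 1) = (1/9)(8/8)(7/7)(0/6) = 0; P(data | r = 2) = (2/9)(7/8)(6/7)(1/6) = 1/36; P(data | r = 4) = (4/9)(5/8)(4/7)(3/6) = 5/63; P(data | r = 7) = (7/9)(2/8)(1/7)(6/6) = 1/36.
Weighting by the prior gives 1/4 · 0 = 0, 1/4 · 1/36 = 1/144, 1/4 · 5/63 = 5/252, 1/4 · 1/36 = 1/144; with total 17/504.
The posterior is then P(r = 1 | data) = 0, P(r = 2 | data) = 7/34, P(r = 4 | data) = 10/17, P(r = 7 | data) = 7/34.
So P(green next | data) = Σ P(green next | H) P(H | data) = (0)(7/34) + (2/5)(10/17) + (1)(7/34) = 15/34.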